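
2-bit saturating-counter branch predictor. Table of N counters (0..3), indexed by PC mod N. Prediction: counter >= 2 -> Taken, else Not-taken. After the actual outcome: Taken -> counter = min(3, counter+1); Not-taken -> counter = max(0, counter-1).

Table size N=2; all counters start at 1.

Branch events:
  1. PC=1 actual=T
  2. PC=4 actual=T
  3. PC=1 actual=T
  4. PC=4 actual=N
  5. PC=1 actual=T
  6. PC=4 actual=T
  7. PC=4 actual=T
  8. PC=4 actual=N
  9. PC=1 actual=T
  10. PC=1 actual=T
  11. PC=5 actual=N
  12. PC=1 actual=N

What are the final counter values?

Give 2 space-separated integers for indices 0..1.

Ev 1: PC=1 idx=1 pred=N actual=T -> ctr[1]=2
Ev 2: PC=4 idx=0 pred=N actual=T -> ctr[0]=2
Ev 3: PC=1 idx=1 pred=T actual=T -> ctr[1]=3
Ev 4: PC=4 idx=0 pred=T actual=N -> ctr[0]=1
Ev 5: PC=1 idx=1 pred=T actual=T -> ctr[1]=3
Ev 6: PC=4 idx=0 pred=N actual=T -> ctr[0]=2
Ev 7: PC=4 idx=0 pred=T actual=T -> ctr[0]=3
Ev 8: PC=4 idx=0 pred=T actual=N -> ctr[0]=2
Ev 9: PC=1 idx=1 pred=T actual=T -> ctr[1]=3
Ev 10: PC=1 idx=1 pred=T actual=T -> ctr[1]=3
Ev 11: PC=5 idx=1 pred=T actual=N -> ctr[1]=2
Ev 12: PC=1 idx=1 pred=T actual=N -> ctr[1]=1

Answer: 2 1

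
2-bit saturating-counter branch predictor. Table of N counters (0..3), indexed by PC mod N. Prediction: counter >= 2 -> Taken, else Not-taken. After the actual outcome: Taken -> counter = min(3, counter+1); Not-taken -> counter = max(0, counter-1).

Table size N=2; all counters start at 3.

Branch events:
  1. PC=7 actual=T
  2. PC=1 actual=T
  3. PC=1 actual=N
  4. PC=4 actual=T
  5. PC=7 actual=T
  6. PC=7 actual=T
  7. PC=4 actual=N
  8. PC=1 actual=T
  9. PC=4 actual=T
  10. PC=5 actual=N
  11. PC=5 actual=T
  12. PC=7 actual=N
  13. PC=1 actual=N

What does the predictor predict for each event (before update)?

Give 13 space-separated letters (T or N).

Answer: T T T T T T T T T T T T T

Derivation:
Ev 1: PC=7 idx=1 pred=T actual=T -> ctr[1]=3
Ev 2: PC=1 idx=1 pred=T actual=T -> ctr[1]=3
Ev 3: PC=1 idx=1 pred=T actual=N -> ctr[1]=2
Ev 4: PC=4 idx=0 pred=T actual=T -> ctr[0]=3
Ev 5: PC=7 idx=1 pred=T actual=T -> ctr[1]=3
Ev 6: PC=7 idx=1 pred=T actual=T -> ctr[1]=3
Ev 7: PC=4 idx=0 pred=T actual=N -> ctr[0]=2
Ev 8: PC=1 idx=1 pred=T actual=T -> ctr[1]=3
Ev 9: PC=4 idx=0 pred=T actual=T -> ctr[0]=3
Ev 10: PC=5 idx=1 pred=T actual=N -> ctr[1]=2
Ev 11: PC=5 idx=1 pred=T actual=T -> ctr[1]=3
Ev 12: PC=7 idx=1 pred=T actual=N -> ctr[1]=2
Ev 13: PC=1 idx=1 pred=T actual=N -> ctr[1]=1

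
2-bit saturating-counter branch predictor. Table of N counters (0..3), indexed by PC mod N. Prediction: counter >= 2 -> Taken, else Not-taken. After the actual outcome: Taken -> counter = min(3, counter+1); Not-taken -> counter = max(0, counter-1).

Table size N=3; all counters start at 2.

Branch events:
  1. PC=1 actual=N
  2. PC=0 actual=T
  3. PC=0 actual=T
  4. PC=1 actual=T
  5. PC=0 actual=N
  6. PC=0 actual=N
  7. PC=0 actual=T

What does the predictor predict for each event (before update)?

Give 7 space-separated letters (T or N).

Answer: T T T N T T N

Derivation:
Ev 1: PC=1 idx=1 pred=T actual=N -> ctr[1]=1
Ev 2: PC=0 idx=0 pred=T actual=T -> ctr[0]=3
Ev 3: PC=0 idx=0 pred=T actual=T -> ctr[0]=3
Ev 4: PC=1 idx=1 pred=N actual=T -> ctr[1]=2
Ev 5: PC=0 idx=0 pred=T actual=N -> ctr[0]=2
Ev 6: PC=0 idx=0 pred=T actual=N -> ctr[0]=1
Ev 7: PC=0 idx=0 pred=N actual=T -> ctr[0]=2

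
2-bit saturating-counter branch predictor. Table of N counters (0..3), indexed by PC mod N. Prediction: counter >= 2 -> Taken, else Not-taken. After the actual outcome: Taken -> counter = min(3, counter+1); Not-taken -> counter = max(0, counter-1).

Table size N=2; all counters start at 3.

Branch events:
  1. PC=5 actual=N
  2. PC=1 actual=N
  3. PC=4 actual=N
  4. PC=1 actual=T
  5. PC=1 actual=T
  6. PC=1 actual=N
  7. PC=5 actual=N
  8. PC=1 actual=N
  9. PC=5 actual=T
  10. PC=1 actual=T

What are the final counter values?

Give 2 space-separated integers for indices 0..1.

Ev 1: PC=5 idx=1 pred=T actual=N -> ctr[1]=2
Ev 2: PC=1 idx=1 pred=T actual=N -> ctr[1]=1
Ev 3: PC=4 idx=0 pred=T actual=N -> ctr[0]=2
Ev 4: PC=1 idx=1 pred=N actual=T -> ctr[1]=2
Ev 5: PC=1 idx=1 pred=T actual=T -> ctr[1]=3
Ev 6: PC=1 idx=1 pred=T actual=N -> ctr[1]=2
Ev 7: PC=5 idx=1 pred=T actual=N -> ctr[1]=1
Ev 8: PC=1 idx=1 pred=N actual=N -> ctr[1]=0
Ev 9: PC=5 idx=1 pred=N actual=T -> ctr[1]=1
Ev 10: PC=1 idx=1 pred=N actual=T -> ctr[1]=2

Answer: 2 2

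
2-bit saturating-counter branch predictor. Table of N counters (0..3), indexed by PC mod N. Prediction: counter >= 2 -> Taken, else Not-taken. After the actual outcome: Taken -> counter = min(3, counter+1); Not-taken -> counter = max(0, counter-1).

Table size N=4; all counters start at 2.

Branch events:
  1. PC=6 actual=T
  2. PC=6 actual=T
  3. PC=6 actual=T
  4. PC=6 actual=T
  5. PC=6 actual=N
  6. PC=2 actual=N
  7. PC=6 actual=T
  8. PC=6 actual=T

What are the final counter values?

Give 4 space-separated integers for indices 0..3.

Answer: 2 2 3 2

Derivation:
Ev 1: PC=6 idx=2 pred=T actual=T -> ctr[2]=3
Ev 2: PC=6 idx=2 pred=T actual=T -> ctr[2]=3
Ev 3: PC=6 idx=2 pred=T actual=T -> ctr[2]=3
Ev 4: PC=6 idx=2 pred=T actual=T -> ctr[2]=3
Ev 5: PC=6 idx=2 pred=T actual=N -> ctr[2]=2
Ev 6: PC=2 idx=2 pred=T actual=N -> ctr[2]=1
Ev 7: PC=6 idx=2 pred=N actual=T -> ctr[2]=2
Ev 8: PC=6 idx=2 pred=T actual=T -> ctr[2]=3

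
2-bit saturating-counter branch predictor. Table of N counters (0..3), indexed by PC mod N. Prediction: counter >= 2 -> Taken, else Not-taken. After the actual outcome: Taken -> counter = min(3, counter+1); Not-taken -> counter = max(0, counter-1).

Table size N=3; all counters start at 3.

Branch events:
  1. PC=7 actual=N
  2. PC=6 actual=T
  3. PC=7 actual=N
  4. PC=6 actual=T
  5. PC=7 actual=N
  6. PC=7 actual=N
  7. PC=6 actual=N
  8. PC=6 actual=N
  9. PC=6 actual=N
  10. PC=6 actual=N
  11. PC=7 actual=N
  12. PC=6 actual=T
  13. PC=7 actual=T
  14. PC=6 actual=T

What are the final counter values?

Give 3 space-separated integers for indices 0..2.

Ev 1: PC=7 idx=1 pred=T actual=N -> ctr[1]=2
Ev 2: PC=6 idx=0 pred=T actual=T -> ctr[0]=3
Ev 3: PC=7 idx=1 pred=T actual=N -> ctr[1]=1
Ev 4: PC=6 idx=0 pred=T actual=T -> ctr[0]=3
Ev 5: PC=7 idx=1 pred=N actual=N -> ctr[1]=0
Ev 6: PC=7 idx=1 pred=N actual=N -> ctr[1]=0
Ev 7: PC=6 idx=0 pred=T actual=N -> ctr[0]=2
Ev 8: PC=6 idx=0 pred=T actual=N -> ctr[0]=1
Ev 9: PC=6 idx=0 pred=N actual=N -> ctr[0]=0
Ev 10: PC=6 idx=0 pred=N actual=N -> ctr[0]=0
Ev 11: PC=7 idx=1 pred=N actual=N -> ctr[1]=0
Ev 12: PC=6 idx=0 pred=N actual=T -> ctr[0]=1
Ev 13: PC=7 idx=1 pred=N actual=T -> ctr[1]=1
Ev 14: PC=6 idx=0 pred=N actual=T -> ctr[0]=2

Answer: 2 1 3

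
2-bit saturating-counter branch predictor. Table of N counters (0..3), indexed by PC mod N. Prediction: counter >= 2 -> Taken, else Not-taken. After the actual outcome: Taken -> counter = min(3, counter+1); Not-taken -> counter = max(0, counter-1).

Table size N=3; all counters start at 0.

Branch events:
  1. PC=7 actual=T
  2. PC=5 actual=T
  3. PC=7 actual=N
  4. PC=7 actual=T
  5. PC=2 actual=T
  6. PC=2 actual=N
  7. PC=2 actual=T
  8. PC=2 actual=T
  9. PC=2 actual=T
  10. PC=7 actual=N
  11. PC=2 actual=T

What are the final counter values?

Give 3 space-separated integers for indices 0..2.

Ev 1: PC=7 idx=1 pred=N actual=T -> ctr[1]=1
Ev 2: PC=5 idx=2 pred=N actual=T -> ctr[2]=1
Ev 3: PC=7 idx=1 pred=N actual=N -> ctr[1]=0
Ev 4: PC=7 idx=1 pred=N actual=T -> ctr[1]=1
Ev 5: PC=2 idx=2 pred=N actual=T -> ctr[2]=2
Ev 6: PC=2 idx=2 pred=T actual=N -> ctr[2]=1
Ev 7: PC=2 idx=2 pred=N actual=T -> ctr[2]=2
Ev 8: PC=2 idx=2 pred=T actual=T -> ctr[2]=3
Ev 9: PC=2 idx=2 pred=T actual=T -> ctr[2]=3
Ev 10: PC=7 idx=1 pred=N actual=N -> ctr[1]=0
Ev 11: PC=2 idx=2 pred=T actual=T -> ctr[2]=3

Answer: 0 0 3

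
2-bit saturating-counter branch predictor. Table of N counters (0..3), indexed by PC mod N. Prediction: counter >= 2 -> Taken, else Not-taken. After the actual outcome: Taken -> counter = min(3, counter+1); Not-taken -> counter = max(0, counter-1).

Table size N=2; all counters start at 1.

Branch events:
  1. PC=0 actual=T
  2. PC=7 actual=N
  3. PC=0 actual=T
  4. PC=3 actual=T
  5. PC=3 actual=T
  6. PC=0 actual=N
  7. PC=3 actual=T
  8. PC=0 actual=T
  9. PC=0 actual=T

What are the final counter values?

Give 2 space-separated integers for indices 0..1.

Ev 1: PC=0 idx=0 pred=N actual=T -> ctr[0]=2
Ev 2: PC=7 idx=1 pred=N actual=N -> ctr[1]=0
Ev 3: PC=0 idx=0 pred=T actual=T -> ctr[0]=3
Ev 4: PC=3 idx=1 pred=N actual=T -> ctr[1]=1
Ev 5: PC=3 idx=1 pred=N actual=T -> ctr[1]=2
Ev 6: PC=0 idx=0 pred=T actual=N -> ctr[0]=2
Ev 7: PC=3 idx=1 pred=T actual=T -> ctr[1]=3
Ev 8: PC=0 idx=0 pred=T actual=T -> ctr[0]=3
Ev 9: PC=0 idx=0 pred=T actual=T -> ctr[0]=3

Answer: 3 3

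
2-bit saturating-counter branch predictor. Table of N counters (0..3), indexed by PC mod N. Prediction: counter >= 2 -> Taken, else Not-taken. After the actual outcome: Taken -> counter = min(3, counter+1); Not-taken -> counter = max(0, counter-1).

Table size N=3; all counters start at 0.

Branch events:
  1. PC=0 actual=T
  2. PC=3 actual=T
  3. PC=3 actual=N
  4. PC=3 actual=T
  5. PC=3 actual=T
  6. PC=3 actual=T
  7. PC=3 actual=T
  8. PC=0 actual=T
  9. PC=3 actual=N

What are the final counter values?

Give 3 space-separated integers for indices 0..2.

Answer: 2 0 0

Derivation:
Ev 1: PC=0 idx=0 pred=N actual=T -> ctr[0]=1
Ev 2: PC=3 idx=0 pred=N actual=T -> ctr[0]=2
Ev 3: PC=3 idx=0 pred=T actual=N -> ctr[0]=1
Ev 4: PC=3 idx=0 pred=N actual=T -> ctr[0]=2
Ev 5: PC=3 idx=0 pred=T actual=T -> ctr[0]=3
Ev 6: PC=3 idx=0 pred=T actual=T -> ctr[0]=3
Ev 7: PC=3 idx=0 pred=T actual=T -> ctr[0]=3
Ev 8: PC=0 idx=0 pred=T actual=T -> ctr[0]=3
Ev 9: PC=3 idx=0 pred=T actual=N -> ctr[0]=2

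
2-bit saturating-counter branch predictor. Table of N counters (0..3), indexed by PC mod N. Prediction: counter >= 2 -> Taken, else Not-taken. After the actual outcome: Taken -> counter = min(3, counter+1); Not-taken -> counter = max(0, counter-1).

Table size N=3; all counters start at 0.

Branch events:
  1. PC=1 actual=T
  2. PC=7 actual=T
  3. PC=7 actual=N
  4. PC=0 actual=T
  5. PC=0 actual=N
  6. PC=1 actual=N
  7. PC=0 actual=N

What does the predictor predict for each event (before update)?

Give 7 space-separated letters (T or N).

Answer: N N T N N N N

Derivation:
Ev 1: PC=1 idx=1 pred=N actual=T -> ctr[1]=1
Ev 2: PC=7 idx=1 pred=N actual=T -> ctr[1]=2
Ev 3: PC=7 idx=1 pred=T actual=N -> ctr[1]=1
Ev 4: PC=0 idx=0 pred=N actual=T -> ctr[0]=1
Ev 5: PC=0 idx=0 pred=N actual=N -> ctr[0]=0
Ev 6: PC=1 idx=1 pred=N actual=N -> ctr[1]=0
Ev 7: PC=0 idx=0 pred=N actual=N -> ctr[0]=0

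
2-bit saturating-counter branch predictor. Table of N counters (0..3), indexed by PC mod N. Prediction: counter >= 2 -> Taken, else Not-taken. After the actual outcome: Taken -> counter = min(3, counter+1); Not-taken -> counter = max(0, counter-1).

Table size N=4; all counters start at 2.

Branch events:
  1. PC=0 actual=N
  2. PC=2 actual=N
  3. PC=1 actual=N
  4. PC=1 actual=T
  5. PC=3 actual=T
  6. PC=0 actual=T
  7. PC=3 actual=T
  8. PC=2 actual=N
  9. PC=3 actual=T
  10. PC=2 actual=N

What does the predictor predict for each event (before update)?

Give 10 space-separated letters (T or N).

Ev 1: PC=0 idx=0 pred=T actual=N -> ctr[0]=1
Ev 2: PC=2 idx=2 pred=T actual=N -> ctr[2]=1
Ev 3: PC=1 idx=1 pred=T actual=N -> ctr[1]=1
Ev 4: PC=1 idx=1 pred=N actual=T -> ctr[1]=2
Ev 5: PC=3 idx=3 pred=T actual=T -> ctr[3]=3
Ev 6: PC=0 idx=0 pred=N actual=T -> ctr[0]=2
Ev 7: PC=3 idx=3 pred=T actual=T -> ctr[3]=3
Ev 8: PC=2 idx=2 pred=N actual=N -> ctr[2]=0
Ev 9: PC=3 idx=3 pred=T actual=T -> ctr[3]=3
Ev 10: PC=2 idx=2 pred=N actual=N -> ctr[2]=0

Answer: T T T N T N T N T N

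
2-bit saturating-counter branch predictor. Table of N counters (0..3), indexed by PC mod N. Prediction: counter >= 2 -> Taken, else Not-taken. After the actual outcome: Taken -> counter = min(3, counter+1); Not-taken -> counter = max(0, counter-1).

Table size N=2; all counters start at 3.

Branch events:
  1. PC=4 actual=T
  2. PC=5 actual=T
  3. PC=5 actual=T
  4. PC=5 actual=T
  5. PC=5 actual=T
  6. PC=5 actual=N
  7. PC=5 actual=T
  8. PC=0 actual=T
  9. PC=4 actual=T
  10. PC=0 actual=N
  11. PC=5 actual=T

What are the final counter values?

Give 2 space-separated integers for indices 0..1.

Ev 1: PC=4 idx=0 pred=T actual=T -> ctr[0]=3
Ev 2: PC=5 idx=1 pred=T actual=T -> ctr[1]=3
Ev 3: PC=5 idx=1 pred=T actual=T -> ctr[1]=3
Ev 4: PC=5 idx=1 pred=T actual=T -> ctr[1]=3
Ev 5: PC=5 idx=1 pred=T actual=T -> ctr[1]=3
Ev 6: PC=5 idx=1 pred=T actual=N -> ctr[1]=2
Ev 7: PC=5 idx=1 pred=T actual=T -> ctr[1]=3
Ev 8: PC=0 idx=0 pred=T actual=T -> ctr[0]=3
Ev 9: PC=4 idx=0 pred=T actual=T -> ctr[0]=3
Ev 10: PC=0 idx=0 pred=T actual=N -> ctr[0]=2
Ev 11: PC=5 idx=1 pred=T actual=T -> ctr[1]=3

Answer: 2 3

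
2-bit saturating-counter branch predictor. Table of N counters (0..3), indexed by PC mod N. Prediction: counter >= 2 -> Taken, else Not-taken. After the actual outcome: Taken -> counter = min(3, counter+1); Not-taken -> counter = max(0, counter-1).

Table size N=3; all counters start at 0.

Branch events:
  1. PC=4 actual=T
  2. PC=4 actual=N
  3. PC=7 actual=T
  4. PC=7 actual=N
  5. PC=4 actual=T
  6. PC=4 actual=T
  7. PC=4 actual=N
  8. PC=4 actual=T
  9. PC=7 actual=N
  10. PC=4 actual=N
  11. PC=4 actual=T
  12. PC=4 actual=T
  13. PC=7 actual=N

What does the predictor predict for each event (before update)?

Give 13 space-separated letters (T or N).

Answer: N N N N N N T N T N N N T

Derivation:
Ev 1: PC=4 idx=1 pred=N actual=T -> ctr[1]=1
Ev 2: PC=4 idx=1 pred=N actual=N -> ctr[1]=0
Ev 3: PC=7 idx=1 pred=N actual=T -> ctr[1]=1
Ev 4: PC=7 idx=1 pred=N actual=N -> ctr[1]=0
Ev 5: PC=4 idx=1 pred=N actual=T -> ctr[1]=1
Ev 6: PC=4 idx=1 pred=N actual=T -> ctr[1]=2
Ev 7: PC=4 idx=1 pred=T actual=N -> ctr[1]=1
Ev 8: PC=4 idx=1 pred=N actual=T -> ctr[1]=2
Ev 9: PC=7 idx=1 pred=T actual=N -> ctr[1]=1
Ev 10: PC=4 idx=1 pred=N actual=N -> ctr[1]=0
Ev 11: PC=4 idx=1 pred=N actual=T -> ctr[1]=1
Ev 12: PC=4 idx=1 pred=N actual=T -> ctr[1]=2
Ev 13: PC=7 idx=1 pred=T actual=N -> ctr[1]=1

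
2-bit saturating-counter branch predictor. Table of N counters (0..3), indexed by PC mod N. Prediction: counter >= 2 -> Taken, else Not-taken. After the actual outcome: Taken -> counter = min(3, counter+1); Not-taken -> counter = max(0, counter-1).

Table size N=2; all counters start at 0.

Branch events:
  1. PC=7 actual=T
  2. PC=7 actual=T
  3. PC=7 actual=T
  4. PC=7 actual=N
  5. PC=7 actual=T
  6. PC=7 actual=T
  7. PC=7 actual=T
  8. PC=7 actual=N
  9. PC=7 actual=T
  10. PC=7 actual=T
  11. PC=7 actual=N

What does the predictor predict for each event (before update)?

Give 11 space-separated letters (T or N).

Ev 1: PC=7 idx=1 pred=N actual=T -> ctr[1]=1
Ev 2: PC=7 idx=1 pred=N actual=T -> ctr[1]=2
Ev 3: PC=7 idx=1 pred=T actual=T -> ctr[1]=3
Ev 4: PC=7 idx=1 pred=T actual=N -> ctr[1]=2
Ev 5: PC=7 idx=1 pred=T actual=T -> ctr[1]=3
Ev 6: PC=7 idx=1 pred=T actual=T -> ctr[1]=3
Ev 7: PC=7 idx=1 pred=T actual=T -> ctr[1]=3
Ev 8: PC=7 idx=1 pred=T actual=N -> ctr[1]=2
Ev 9: PC=7 idx=1 pred=T actual=T -> ctr[1]=3
Ev 10: PC=7 idx=1 pred=T actual=T -> ctr[1]=3
Ev 11: PC=7 idx=1 pred=T actual=N -> ctr[1]=2

Answer: N N T T T T T T T T T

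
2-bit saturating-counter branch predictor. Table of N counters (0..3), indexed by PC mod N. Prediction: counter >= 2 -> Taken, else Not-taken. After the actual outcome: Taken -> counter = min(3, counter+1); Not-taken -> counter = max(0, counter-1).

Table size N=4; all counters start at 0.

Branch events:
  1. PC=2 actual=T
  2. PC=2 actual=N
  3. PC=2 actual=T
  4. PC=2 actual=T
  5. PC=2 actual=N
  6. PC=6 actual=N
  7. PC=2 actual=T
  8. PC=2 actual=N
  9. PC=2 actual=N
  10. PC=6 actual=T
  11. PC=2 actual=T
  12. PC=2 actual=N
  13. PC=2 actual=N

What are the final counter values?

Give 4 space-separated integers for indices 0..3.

Answer: 0 0 0 0

Derivation:
Ev 1: PC=2 idx=2 pred=N actual=T -> ctr[2]=1
Ev 2: PC=2 idx=2 pred=N actual=N -> ctr[2]=0
Ev 3: PC=2 idx=2 pred=N actual=T -> ctr[2]=1
Ev 4: PC=2 idx=2 pred=N actual=T -> ctr[2]=2
Ev 5: PC=2 idx=2 pred=T actual=N -> ctr[2]=1
Ev 6: PC=6 idx=2 pred=N actual=N -> ctr[2]=0
Ev 7: PC=2 idx=2 pred=N actual=T -> ctr[2]=1
Ev 8: PC=2 idx=2 pred=N actual=N -> ctr[2]=0
Ev 9: PC=2 idx=2 pred=N actual=N -> ctr[2]=0
Ev 10: PC=6 idx=2 pred=N actual=T -> ctr[2]=1
Ev 11: PC=2 idx=2 pred=N actual=T -> ctr[2]=2
Ev 12: PC=2 idx=2 pred=T actual=N -> ctr[2]=1
Ev 13: PC=2 idx=2 pred=N actual=N -> ctr[2]=0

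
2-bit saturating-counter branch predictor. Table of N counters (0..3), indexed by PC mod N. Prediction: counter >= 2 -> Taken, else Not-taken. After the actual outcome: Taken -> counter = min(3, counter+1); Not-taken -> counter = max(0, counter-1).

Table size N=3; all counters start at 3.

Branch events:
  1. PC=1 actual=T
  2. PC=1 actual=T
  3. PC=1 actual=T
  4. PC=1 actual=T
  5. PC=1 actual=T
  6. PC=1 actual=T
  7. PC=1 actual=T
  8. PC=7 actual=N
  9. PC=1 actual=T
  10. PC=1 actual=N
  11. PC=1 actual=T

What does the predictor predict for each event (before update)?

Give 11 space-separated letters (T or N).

Answer: T T T T T T T T T T T

Derivation:
Ev 1: PC=1 idx=1 pred=T actual=T -> ctr[1]=3
Ev 2: PC=1 idx=1 pred=T actual=T -> ctr[1]=3
Ev 3: PC=1 idx=1 pred=T actual=T -> ctr[1]=3
Ev 4: PC=1 idx=1 pred=T actual=T -> ctr[1]=3
Ev 5: PC=1 idx=1 pred=T actual=T -> ctr[1]=3
Ev 6: PC=1 idx=1 pred=T actual=T -> ctr[1]=3
Ev 7: PC=1 idx=1 pred=T actual=T -> ctr[1]=3
Ev 8: PC=7 idx=1 pred=T actual=N -> ctr[1]=2
Ev 9: PC=1 idx=1 pred=T actual=T -> ctr[1]=3
Ev 10: PC=1 idx=1 pred=T actual=N -> ctr[1]=2
Ev 11: PC=1 idx=1 pred=T actual=T -> ctr[1]=3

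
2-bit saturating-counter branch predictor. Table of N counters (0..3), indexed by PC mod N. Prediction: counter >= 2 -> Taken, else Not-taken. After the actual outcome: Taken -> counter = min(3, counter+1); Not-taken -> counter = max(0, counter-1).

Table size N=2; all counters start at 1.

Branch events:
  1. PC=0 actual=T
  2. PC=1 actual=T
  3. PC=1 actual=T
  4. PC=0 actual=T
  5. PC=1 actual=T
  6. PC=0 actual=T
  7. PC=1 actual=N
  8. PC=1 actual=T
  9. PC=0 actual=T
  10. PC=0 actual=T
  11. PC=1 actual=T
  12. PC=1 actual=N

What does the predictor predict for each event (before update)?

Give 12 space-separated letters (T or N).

Ev 1: PC=0 idx=0 pred=N actual=T -> ctr[0]=2
Ev 2: PC=1 idx=1 pred=N actual=T -> ctr[1]=2
Ev 3: PC=1 idx=1 pred=T actual=T -> ctr[1]=3
Ev 4: PC=0 idx=0 pred=T actual=T -> ctr[0]=3
Ev 5: PC=1 idx=1 pred=T actual=T -> ctr[1]=3
Ev 6: PC=0 idx=0 pred=T actual=T -> ctr[0]=3
Ev 7: PC=1 idx=1 pred=T actual=N -> ctr[1]=2
Ev 8: PC=1 idx=1 pred=T actual=T -> ctr[1]=3
Ev 9: PC=0 idx=0 pred=T actual=T -> ctr[0]=3
Ev 10: PC=0 idx=0 pred=T actual=T -> ctr[0]=3
Ev 11: PC=1 idx=1 pred=T actual=T -> ctr[1]=3
Ev 12: PC=1 idx=1 pred=T actual=N -> ctr[1]=2

Answer: N N T T T T T T T T T T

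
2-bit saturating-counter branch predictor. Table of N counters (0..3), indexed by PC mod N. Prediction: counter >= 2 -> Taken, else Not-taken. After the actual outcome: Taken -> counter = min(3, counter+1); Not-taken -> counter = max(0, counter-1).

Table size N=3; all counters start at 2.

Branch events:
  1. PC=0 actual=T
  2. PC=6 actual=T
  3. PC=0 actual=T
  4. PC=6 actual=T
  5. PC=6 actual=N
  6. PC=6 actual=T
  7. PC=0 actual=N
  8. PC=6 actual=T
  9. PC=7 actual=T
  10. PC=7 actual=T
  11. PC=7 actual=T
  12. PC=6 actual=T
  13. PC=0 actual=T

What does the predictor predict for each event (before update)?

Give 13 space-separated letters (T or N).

Answer: T T T T T T T T T T T T T

Derivation:
Ev 1: PC=0 idx=0 pred=T actual=T -> ctr[0]=3
Ev 2: PC=6 idx=0 pred=T actual=T -> ctr[0]=3
Ev 3: PC=0 idx=0 pred=T actual=T -> ctr[0]=3
Ev 4: PC=6 idx=0 pred=T actual=T -> ctr[0]=3
Ev 5: PC=6 idx=0 pred=T actual=N -> ctr[0]=2
Ev 6: PC=6 idx=0 pred=T actual=T -> ctr[0]=3
Ev 7: PC=0 idx=0 pred=T actual=N -> ctr[0]=2
Ev 8: PC=6 idx=0 pred=T actual=T -> ctr[0]=3
Ev 9: PC=7 idx=1 pred=T actual=T -> ctr[1]=3
Ev 10: PC=7 idx=1 pred=T actual=T -> ctr[1]=3
Ev 11: PC=7 idx=1 pred=T actual=T -> ctr[1]=3
Ev 12: PC=6 idx=0 pred=T actual=T -> ctr[0]=3
Ev 13: PC=0 idx=0 pred=T actual=T -> ctr[0]=3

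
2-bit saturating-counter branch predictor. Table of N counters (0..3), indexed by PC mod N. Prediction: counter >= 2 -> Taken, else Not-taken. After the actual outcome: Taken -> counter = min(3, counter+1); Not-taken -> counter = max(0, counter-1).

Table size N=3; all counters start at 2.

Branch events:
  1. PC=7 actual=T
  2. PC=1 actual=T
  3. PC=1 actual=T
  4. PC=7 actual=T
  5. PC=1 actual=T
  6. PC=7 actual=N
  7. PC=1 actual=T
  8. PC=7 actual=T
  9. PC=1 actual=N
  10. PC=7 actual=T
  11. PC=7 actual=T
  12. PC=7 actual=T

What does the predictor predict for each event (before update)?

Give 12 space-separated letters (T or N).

Answer: T T T T T T T T T T T T

Derivation:
Ev 1: PC=7 idx=1 pred=T actual=T -> ctr[1]=3
Ev 2: PC=1 idx=1 pred=T actual=T -> ctr[1]=3
Ev 3: PC=1 idx=1 pred=T actual=T -> ctr[1]=3
Ev 4: PC=7 idx=1 pred=T actual=T -> ctr[1]=3
Ev 5: PC=1 idx=1 pred=T actual=T -> ctr[1]=3
Ev 6: PC=7 idx=1 pred=T actual=N -> ctr[1]=2
Ev 7: PC=1 idx=1 pred=T actual=T -> ctr[1]=3
Ev 8: PC=7 idx=1 pred=T actual=T -> ctr[1]=3
Ev 9: PC=1 idx=1 pred=T actual=N -> ctr[1]=2
Ev 10: PC=7 idx=1 pred=T actual=T -> ctr[1]=3
Ev 11: PC=7 idx=1 pred=T actual=T -> ctr[1]=3
Ev 12: PC=7 idx=1 pred=T actual=T -> ctr[1]=3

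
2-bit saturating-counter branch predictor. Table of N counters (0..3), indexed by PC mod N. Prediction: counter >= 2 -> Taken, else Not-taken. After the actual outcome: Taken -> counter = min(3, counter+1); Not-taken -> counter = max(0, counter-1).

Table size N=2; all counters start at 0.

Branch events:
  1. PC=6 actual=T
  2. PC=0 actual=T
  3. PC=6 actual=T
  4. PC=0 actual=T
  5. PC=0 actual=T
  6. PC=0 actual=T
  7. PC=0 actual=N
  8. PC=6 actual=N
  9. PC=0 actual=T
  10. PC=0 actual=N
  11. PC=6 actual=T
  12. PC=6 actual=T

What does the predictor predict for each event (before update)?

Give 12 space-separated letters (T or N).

Answer: N N T T T T T T N T N T

Derivation:
Ev 1: PC=6 idx=0 pred=N actual=T -> ctr[0]=1
Ev 2: PC=0 idx=0 pred=N actual=T -> ctr[0]=2
Ev 3: PC=6 idx=0 pred=T actual=T -> ctr[0]=3
Ev 4: PC=0 idx=0 pred=T actual=T -> ctr[0]=3
Ev 5: PC=0 idx=0 pred=T actual=T -> ctr[0]=3
Ev 6: PC=0 idx=0 pred=T actual=T -> ctr[0]=3
Ev 7: PC=0 idx=0 pred=T actual=N -> ctr[0]=2
Ev 8: PC=6 idx=0 pred=T actual=N -> ctr[0]=1
Ev 9: PC=0 idx=0 pred=N actual=T -> ctr[0]=2
Ev 10: PC=0 idx=0 pred=T actual=N -> ctr[0]=1
Ev 11: PC=6 idx=0 pred=N actual=T -> ctr[0]=2
Ev 12: PC=6 idx=0 pred=T actual=T -> ctr[0]=3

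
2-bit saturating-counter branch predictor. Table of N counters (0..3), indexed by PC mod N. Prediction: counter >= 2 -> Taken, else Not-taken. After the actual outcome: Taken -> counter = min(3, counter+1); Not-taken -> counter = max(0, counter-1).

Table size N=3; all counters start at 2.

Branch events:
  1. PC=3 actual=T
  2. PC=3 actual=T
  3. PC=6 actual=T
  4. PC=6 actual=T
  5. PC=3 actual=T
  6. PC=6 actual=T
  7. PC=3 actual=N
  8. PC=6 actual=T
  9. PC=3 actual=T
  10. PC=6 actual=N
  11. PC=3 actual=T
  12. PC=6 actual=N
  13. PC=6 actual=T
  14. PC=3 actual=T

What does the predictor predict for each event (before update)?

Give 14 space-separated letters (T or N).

Answer: T T T T T T T T T T T T T T

Derivation:
Ev 1: PC=3 idx=0 pred=T actual=T -> ctr[0]=3
Ev 2: PC=3 idx=0 pred=T actual=T -> ctr[0]=3
Ev 3: PC=6 idx=0 pred=T actual=T -> ctr[0]=3
Ev 4: PC=6 idx=0 pred=T actual=T -> ctr[0]=3
Ev 5: PC=3 idx=0 pred=T actual=T -> ctr[0]=3
Ev 6: PC=6 idx=0 pred=T actual=T -> ctr[0]=3
Ev 7: PC=3 idx=0 pred=T actual=N -> ctr[0]=2
Ev 8: PC=6 idx=0 pred=T actual=T -> ctr[0]=3
Ev 9: PC=3 idx=0 pred=T actual=T -> ctr[0]=3
Ev 10: PC=6 idx=0 pred=T actual=N -> ctr[0]=2
Ev 11: PC=3 idx=0 pred=T actual=T -> ctr[0]=3
Ev 12: PC=6 idx=0 pred=T actual=N -> ctr[0]=2
Ev 13: PC=6 idx=0 pred=T actual=T -> ctr[0]=3
Ev 14: PC=3 idx=0 pred=T actual=T -> ctr[0]=3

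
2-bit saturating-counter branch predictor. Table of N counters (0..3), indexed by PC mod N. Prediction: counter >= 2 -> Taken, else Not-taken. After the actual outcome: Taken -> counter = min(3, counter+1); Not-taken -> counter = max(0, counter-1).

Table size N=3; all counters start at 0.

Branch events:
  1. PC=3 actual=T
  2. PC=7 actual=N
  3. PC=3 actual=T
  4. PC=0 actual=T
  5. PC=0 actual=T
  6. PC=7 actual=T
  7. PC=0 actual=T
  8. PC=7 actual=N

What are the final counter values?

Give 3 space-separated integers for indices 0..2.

Answer: 3 0 0

Derivation:
Ev 1: PC=3 idx=0 pred=N actual=T -> ctr[0]=1
Ev 2: PC=7 idx=1 pred=N actual=N -> ctr[1]=0
Ev 3: PC=3 idx=0 pred=N actual=T -> ctr[0]=2
Ev 4: PC=0 idx=0 pred=T actual=T -> ctr[0]=3
Ev 5: PC=0 idx=0 pred=T actual=T -> ctr[0]=3
Ev 6: PC=7 idx=1 pred=N actual=T -> ctr[1]=1
Ev 7: PC=0 idx=0 pred=T actual=T -> ctr[0]=3
Ev 8: PC=7 idx=1 pred=N actual=N -> ctr[1]=0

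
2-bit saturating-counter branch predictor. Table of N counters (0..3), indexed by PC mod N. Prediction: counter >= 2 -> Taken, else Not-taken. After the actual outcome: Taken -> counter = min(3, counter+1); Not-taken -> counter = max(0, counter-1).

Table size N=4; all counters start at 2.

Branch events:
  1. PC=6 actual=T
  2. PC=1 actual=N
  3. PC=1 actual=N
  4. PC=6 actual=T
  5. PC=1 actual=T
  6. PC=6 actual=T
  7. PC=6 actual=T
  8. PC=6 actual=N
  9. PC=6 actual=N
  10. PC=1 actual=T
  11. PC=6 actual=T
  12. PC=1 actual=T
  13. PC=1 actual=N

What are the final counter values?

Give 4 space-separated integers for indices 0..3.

Ev 1: PC=6 idx=2 pred=T actual=T -> ctr[2]=3
Ev 2: PC=1 idx=1 pred=T actual=N -> ctr[1]=1
Ev 3: PC=1 idx=1 pred=N actual=N -> ctr[1]=0
Ev 4: PC=6 idx=2 pred=T actual=T -> ctr[2]=3
Ev 5: PC=1 idx=1 pred=N actual=T -> ctr[1]=1
Ev 6: PC=6 idx=2 pred=T actual=T -> ctr[2]=3
Ev 7: PC=6 idx=2 pred=T actual=T -> ctr[2]=3
Ev 8: PC=6 idx=2 pred=T actual=N -> ctr[2]=2
Ev 9: PC=6 idx=2 pred=T actual=N -> ctr[2]=1
Ev 10: PC=1 idx=1 pred=N actual=T -> ctr[1]=2
Ev 11: PC=6 idx=2 pred=N actual=T -> ctr[2]=2
Ev 12: PC=1 idx=1 pred=T actual=T -> ctr[1]=3
Ev 13: PC=1 idx=1 pred=T actual=N -> ctr[1]=2

Answer: 2 2 2 2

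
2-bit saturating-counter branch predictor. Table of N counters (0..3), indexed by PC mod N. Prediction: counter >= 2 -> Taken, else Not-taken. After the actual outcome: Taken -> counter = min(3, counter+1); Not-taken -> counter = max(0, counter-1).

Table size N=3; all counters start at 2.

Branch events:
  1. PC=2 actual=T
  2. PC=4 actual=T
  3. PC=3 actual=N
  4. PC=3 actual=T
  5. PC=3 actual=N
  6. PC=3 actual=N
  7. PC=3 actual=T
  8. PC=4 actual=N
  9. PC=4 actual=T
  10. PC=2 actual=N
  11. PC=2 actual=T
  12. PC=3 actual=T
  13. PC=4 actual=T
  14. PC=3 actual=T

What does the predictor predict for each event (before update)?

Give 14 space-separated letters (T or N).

Answer: T T T N T N N T T T T N T T

Derivation:
Ev 1: PC=2 idx=2 pred=T actual=T -> ctr[2]=3
Ev 2: PC=4 idx=1 pred=T actual=T -> ctr[1]=3
Ev 3: PC=3 idx=0 pred=T actual=N -> ctr[0]=1
Ev 4: PC=3 idx=0 pred=N actual=T -> ctr[0]=2
Ev 5: PC=3 idx=0 pred=T actual=N -> ctr[0]=1
Ev 6: PC=3 idx=0 pred=N actual=N -> ctr[0]=0
Ev 7: PC=3 idx=0 pred=N actual=T -> ctr[0]=1
Ev 8: PC=4 idx=1 pred=T actual=N -> ctr[1]=2
Ev 9: PC=4 idx=1 pred=T actual=T -> ctr[1]=3
Ev 10: PC=2 idx=2 pred=T actual=N -> ctr[2]=2
Ev 11: PC=2 idx=2 pred=T actual=T -> ctr[2]=3
Ev 12: PC=3 idx=0 pred=N actual=T -> ctr[0]=2
Ev 13: PC=4 idx=1 pred=T actual=T -> ctr[1]=3
Ev 14: PC=3 idx=0 pred=T actual=T -> ctr[0]=3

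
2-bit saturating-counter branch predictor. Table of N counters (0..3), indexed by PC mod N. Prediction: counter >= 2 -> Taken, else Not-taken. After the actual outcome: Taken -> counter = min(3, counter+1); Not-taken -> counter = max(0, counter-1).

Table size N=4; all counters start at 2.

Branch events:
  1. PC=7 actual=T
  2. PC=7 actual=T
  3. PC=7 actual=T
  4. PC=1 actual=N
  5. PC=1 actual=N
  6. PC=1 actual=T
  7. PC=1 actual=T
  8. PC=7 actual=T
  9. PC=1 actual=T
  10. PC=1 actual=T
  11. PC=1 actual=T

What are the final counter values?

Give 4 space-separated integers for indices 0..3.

Ev 1: PC=7 idx=3 pred=T actual=T -> ctr[3]=3
Ev 2: PC=7 idx=3 pred=T actual=T -> ctr[3]=3
Ev 3: PC=7 idx=3 pred=T actual=T -> ctr[3]=3
Ev 4: PC=1 idx=1 pred=T actual=N -> ctr[1]=1
Ev 5: PC=1 idx=1 pred=N actual=N -> ctr[1]=0
Ev 6: PC=1 idx=1 pred=N actual=T -> ctr[1]=1
Ev 7: PC=1 idx=1 pred=N actual=T -> ctr[1]=2
Ev 8: PC=7 idx=3 pred=T actual=T -> ctr[3]=3
Ev 9: PC=1 idx=1 pred=T actual=T -> ctr[1]=3
Ev 10: PC=1 idx=1 pred=T actual=T -> ctr[1]=3
Ev 11: PC=1 idx=1 pred=T actual=T -> ctr[1]=3

Answer: 2 3 2 3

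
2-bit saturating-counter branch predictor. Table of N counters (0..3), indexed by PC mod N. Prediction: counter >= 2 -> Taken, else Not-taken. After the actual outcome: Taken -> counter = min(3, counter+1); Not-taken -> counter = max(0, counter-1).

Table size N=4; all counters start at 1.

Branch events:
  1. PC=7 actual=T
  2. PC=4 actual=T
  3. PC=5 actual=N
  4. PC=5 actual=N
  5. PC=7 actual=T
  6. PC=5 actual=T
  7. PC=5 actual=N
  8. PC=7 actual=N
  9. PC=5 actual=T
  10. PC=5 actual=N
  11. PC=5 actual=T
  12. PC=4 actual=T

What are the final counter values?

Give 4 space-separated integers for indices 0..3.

Ev 1: PC=7 idx=3 pred=N actual=T -> ctr[3]=2
Ev 2: PC=4 idx=0 pred=N actual=T -> ctr[0]=2
Ev 3: PC=5 idx=1 pred=N actual=N -> ctr[1]=0
Ev 4: PC=5 idx=1 pred=N actual=N -> ctr[1]=0
Ev 5: PC=7 idx=3 pred=T actual=T -> ctr[3]=3
Ev 6: PC=5 idx=1 pred=N actual=T -> ctr[1]=1
Ev 7: PC=5 idx=1 pred=N actual=N -> ctr[1]=0
Ev 8: PC=7 idx=3 pred=T actual=N -> ctr[3]=2
Ev 9: PC=5 idx=1 pred=N actual=T -> ctr[1]=1
Ev 10: PC=5 idx=1 pred=N actual=N -> ctr[1]=0
Ev 11: PC=5 idx=1 pred=N actual=T -> ctr[1]=1
Ev 12: PC=4 idx=0 pred=T actual=T -> ctr[0]=3

Answer: 3 1 1 2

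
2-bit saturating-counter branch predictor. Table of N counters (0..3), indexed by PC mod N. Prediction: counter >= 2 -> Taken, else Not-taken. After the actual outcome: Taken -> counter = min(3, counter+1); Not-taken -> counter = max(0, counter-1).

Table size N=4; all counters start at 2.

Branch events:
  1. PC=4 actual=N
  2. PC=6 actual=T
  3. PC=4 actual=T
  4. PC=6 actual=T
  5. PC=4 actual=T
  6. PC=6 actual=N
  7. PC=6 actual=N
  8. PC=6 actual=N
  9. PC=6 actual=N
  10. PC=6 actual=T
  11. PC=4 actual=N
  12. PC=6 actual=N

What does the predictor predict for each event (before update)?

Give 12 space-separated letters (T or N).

Answer: T T N T T T T N N N T N

Derivation:
Ev 1: PC=4 idx=0 pred=T actual=N -> ctr[0]=1
Ev 2: PC=6 idx=2 pred=T actual=T -> ctr[2]=3
Ev 3: PC=4 idx=0 pred=N actual=T -> ctr[0]=2
Ev 4: PC=6 idx=2 pred=T actual=T -> ctr[2]=3
Ev 5: PC=4 idx=0 pred=T actual=T -> ctr[0]=3
Ev 6: PC=6 idx=2 pred=T actual=N -> ctr[2]=2
Ev 7: PC=6 idx=2 pred=T actual=N -> ctr[2]=1
Ev 8: PC=6 idx=2 pred=N actual=N -> ctr[2]=0
Ev 9: PC=6 idx=2 pred=N actual=N -> ctr[2]=0
Ev 10: PC=6 idx=2 pred=N actual=T -> ctr[2]=1
Ev 11: PC=4 idx=0 pred=T actual=N -> ctr[0]=2
Ev 12: PC=6 idx=2 pred=N actual=N -> ctr[2]=0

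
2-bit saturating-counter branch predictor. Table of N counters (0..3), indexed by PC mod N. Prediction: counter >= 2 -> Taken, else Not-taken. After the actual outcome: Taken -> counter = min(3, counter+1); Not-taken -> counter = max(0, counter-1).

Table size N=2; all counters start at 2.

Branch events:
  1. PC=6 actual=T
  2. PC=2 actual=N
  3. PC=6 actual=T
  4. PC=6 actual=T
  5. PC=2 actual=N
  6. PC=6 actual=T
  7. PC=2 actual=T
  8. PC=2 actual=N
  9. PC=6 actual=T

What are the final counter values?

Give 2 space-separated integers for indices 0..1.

Answer: 3 2

Derivation:
Ev 1: PC=6 idx=0 pred=T actual=T -> ctr[0]=3
Ev 2: PC=2 idx=0 pred=T actual=N -> ctr[0]=2
Ev 3: PC=6 idx=0 pred=T actual=T -> ctr[0]=3
Ev 4: PC=6 idx=0 pred=T actual=T -> ctr[0]=3
Ev 5: PC=2 idx=0 pred=T actual=N -> ctr[0]=2
Ev 6: PC=6 idx=0 pred=T actual=T -> ctr[0]=3
Ev 7: PC=2 idx=0 pred=T actual=T -> ctr[0]=3
Ev 8: PC=2 idx=0 pred=T actual=N -> ctr[0]=2
Ev 9: PC=6 idx=0 pred=T actual=T -> ctr[0]=3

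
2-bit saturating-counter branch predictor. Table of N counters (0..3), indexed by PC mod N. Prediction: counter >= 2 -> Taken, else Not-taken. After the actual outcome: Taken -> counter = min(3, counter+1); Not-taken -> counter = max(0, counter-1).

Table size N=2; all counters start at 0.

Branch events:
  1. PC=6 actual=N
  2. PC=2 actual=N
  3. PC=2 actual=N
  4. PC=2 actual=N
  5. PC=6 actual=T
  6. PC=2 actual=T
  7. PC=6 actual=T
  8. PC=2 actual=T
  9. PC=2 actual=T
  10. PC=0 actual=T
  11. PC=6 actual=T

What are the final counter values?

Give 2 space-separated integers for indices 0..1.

Answer: 3 0

Derivation:
Ev 1: PC=6 idx=0 pred=N actual=N -> ctr[0]=0
Ev 2: PC=2 idx=0 pred=N actual=N -> ctr[0]=0
Ev 3: PC=2 idx=0 pred=N actual=N -> ctr[0]=0
Ev 4: PC=2 idx=0 pred=N actual=N -> ctr[0]=0
Ev 5: PC=6 idx=0 pred=N actual=T -> ctr[0]=1
Ev 6: PC=2 idx=0 pred=N actual=T -> ctr[0]=2
Ev 7: PC=6 idx=0 pred=T actual=T -> ctr[0]=3
Ev 8: PC=2 idx=0 pred=T actual=T -> ctr[0]=3
Ev 9: PC=2 idx=0 pred=T actual=T -> ctr[0]=3
Ev 10: PC=0 idx=0 pred=T actual=T -> ctr[0]=3
Ev 11: PC=6 idx=0 pred=T actual=T -> ctr[0]=3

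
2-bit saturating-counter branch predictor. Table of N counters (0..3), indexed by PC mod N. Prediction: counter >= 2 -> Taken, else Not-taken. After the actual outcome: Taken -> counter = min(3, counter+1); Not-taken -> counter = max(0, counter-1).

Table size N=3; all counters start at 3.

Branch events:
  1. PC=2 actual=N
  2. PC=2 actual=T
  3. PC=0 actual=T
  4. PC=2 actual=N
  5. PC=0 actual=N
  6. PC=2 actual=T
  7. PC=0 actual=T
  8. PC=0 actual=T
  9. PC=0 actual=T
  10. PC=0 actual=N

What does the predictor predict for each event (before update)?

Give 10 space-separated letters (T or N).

Answer: T T T T T T T T T T

Derivation:
Ev 1: PC=2 idx=2 pred=T actual=N -> ctr[2]=2
Ev 2: PC=2 idx=2 pred=T actual=T -> ctr[2]=3
Ev 3: PC=0 idx=0 pred=T actual=T -> ctr[0]=3
Ev 4: PC=2 idx=2 pred=T actual=N -> ctr[2]=2
Ev 5: PC=0 idx=0 pred=T actual=N -> ctr[0]=2
Ev 6: PC=2 idx=2 pred=T actual=T -> ctr[2]=3
Ev 7: PC=0 idx=0 pred=T actual=T -> ctr[0]=3
Ev 8: PC=0 idx=0 pred=T actual=T -> ctr[0]=3
Ev 9: PC=0 idx=0 pred=T actual=T -> ctr[0]=3
Ev 10: PC=0 idx=0 pred=T actual=N -> ctr[0]=2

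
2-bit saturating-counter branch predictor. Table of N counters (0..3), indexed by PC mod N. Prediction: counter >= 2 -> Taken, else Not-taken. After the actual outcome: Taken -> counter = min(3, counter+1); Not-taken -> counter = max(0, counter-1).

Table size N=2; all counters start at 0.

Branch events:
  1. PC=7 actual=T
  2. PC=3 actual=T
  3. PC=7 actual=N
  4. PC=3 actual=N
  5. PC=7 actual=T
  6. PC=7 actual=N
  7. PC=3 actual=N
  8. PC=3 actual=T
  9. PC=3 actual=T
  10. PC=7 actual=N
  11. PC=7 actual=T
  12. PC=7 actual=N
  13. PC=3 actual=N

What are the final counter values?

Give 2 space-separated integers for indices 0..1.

Ev 1: PC=7 idx=1 pred=N actual=T -> ctr[1]=1
Ev 2: PC=3 idx=1 pred=N actual=T -> ctr[1]=2
Ev 3: PC=7 idx=1 pred=T actual=N -> ctr[1]=1
Ev 4: PC=3 idx=1 pred=N actual=N -> ctr[1]=0
Ev 5: PC=7 idx=1 pred=N actual=T -> ctr[1]=1
Ev 6: PC=7 idx=1 pred=N actual=N -> ctr[1]=0
Ev 7: PC=3 idx=1 pred=N actual=N -> ctr[1]=0
Ev 8: PC=3 idx=1 pred=N actual=T -> ctr[1]=1
Ev 9: PC=3 idx=1 pred=N actual=T -> ctr[1]=2
Ev 10: PC=7 idx=1 pred=T actual=N -> ctr[1]=1
Ev 11: PC=7 idx=1 pred=N actual=T -> ctr[1]=2
Ev 12: PC=7 idx=1 pred=T actual=N -> ctr[1]=1
Ev 13: PC=3 idx=1 pred=N actual=N -> ctr[1]=0

Answer: 0 0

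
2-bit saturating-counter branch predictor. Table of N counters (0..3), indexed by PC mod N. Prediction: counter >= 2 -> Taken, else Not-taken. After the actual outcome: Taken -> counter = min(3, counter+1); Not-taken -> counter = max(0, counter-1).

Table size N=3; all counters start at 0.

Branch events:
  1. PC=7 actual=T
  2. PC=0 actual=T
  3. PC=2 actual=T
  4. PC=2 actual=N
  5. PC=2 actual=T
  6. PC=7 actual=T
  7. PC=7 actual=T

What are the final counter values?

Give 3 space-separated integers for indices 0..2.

Ev 1: PC=7 idx=1 pred=N actual=T -> ctr[1]=1
Ev 2: PC=0 idx=0 pred=N actual=T -> ctr[0]=1
Ev 3: PC=2 idx=2 pred=N actual=T -> ctr[2]=1
Ev 4: PC=2 idx=2 pred=N actual=N -> ctr[2]=0
Ev 5: PC=2 idx=2 pred=N actual=T -> ctr[2]=1
Ev 6: PC=7 idx=1 pred=N actual=T -> ctr[1]=2
Ev 7: PC=7 idx=1 pred=T actual=T -> ctr[1]=3

Answer: 1 3 1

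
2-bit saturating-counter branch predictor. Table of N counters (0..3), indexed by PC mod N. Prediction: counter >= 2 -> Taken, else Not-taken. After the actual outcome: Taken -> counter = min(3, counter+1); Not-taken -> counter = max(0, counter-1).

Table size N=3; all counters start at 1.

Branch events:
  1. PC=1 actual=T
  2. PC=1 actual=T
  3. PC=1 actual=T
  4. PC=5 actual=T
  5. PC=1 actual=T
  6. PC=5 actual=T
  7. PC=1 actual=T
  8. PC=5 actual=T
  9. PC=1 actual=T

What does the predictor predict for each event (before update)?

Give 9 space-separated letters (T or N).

Ev 1: PC=1 idx=1 pred=N actual=T -> ctr[1]=2
Ev 2: PC=1 idx=1 pred=T actual=T -> ctr[1]=3
Ev 3: PC=1 idx=1 pred=T actual=T -> ctr[1]=3
Ev 4: PC=5 idx=2 pred=N actual=T -> ctr[2]=2
Ev 5: PC=1 idx=1 pred=T actual=T -> ctr[1]=3
Ev 6: PC=5 idx=2 pred=T actual=T -> ctr[2]=3
Ev 7: PC=1 idx=1 pred=T actual=T -> ctr[1]=3
Ev 8: PC=5 idx=2 pred=T actual=T -> ctr[2]=3
Ev 9: PC=1 idx=1 pred=T actual=T -> ctr[1]=3

Answer: N T T N T T T T T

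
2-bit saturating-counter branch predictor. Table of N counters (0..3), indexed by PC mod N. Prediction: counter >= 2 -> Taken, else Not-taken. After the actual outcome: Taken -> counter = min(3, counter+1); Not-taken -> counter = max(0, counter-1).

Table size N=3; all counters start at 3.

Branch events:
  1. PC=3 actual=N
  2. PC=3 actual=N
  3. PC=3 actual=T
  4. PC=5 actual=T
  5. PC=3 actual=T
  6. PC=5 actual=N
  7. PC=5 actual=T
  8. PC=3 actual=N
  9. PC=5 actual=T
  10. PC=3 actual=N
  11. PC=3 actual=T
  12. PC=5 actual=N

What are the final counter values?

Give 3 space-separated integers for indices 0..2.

Answer: 2 3 2

Derivation:
Ev 1: PC=3 idx=0 pred=T actual=N -> ctr[0]=2
Ev 2: PC=3 idx=0 pred=T actual=N -> ctr[0]=1
Ev 3: PC=3 idx=0 pred=N actual=T -> ctr[0]=2
Ev 4: PC=5 idx=2 pred=T actual=T -> ctr[2]=3
Ev 5: PC=3 idx=0 pred=T actual=T -> ctr[0]=3
Ev 6: PC=5 idx=2 pred=T actual=N -> ctr[2]=2
Ev 7: PC=5 idx=2 pred=T actual=T -> ctr[2]=3
Ev 8: PC=3 idx=0 pred=T actual=N -> ctr[0]=2
Ev 9: PC=5 idx=2 pred=T actual=T -> ctr[2]=3
Ev 10: PC=3 idx=0 pred=T actual=N -> ctr[0]=1
Ev 11: PC=3 idx=0 pred=N actual=T -> ctr[0]=2
Ev 12: PC=5 idx=2 pred=T actual=N -> ctr[2]=2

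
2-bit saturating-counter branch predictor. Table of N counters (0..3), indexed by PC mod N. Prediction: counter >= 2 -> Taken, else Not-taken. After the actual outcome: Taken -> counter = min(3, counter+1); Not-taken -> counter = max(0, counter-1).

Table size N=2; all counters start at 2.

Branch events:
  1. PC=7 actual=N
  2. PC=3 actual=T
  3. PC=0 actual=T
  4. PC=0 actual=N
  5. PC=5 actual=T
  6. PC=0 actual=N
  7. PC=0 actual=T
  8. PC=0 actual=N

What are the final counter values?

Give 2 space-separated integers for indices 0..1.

Ev 1: PC=7 idx=1 pred=T actual=N -> ctr[1]=1
Ev 2: PC=3 idx=1 pred=N actual=T -> ctr[1]=2
Ev 3: PC=0 idx=0 pred=T actual=T -> ctr[0]=3
Ev 4: PC=0 idx=0 pred=T actual=N -> ctr[0]=2
Ev 5: PC=5 idx=1 pred=T actual=T -> ctr[1]=3
Ev 6: PC=0 idx=0 pred=T actual=N -> ctr[0]=1
Ev 7: PC=0 idx=0 pred=N actual=T -> ctr[0]=2
Ev 8: PC=0 idx=0 pred=T actual=N -> ctr[0]=1

Answer: 1 3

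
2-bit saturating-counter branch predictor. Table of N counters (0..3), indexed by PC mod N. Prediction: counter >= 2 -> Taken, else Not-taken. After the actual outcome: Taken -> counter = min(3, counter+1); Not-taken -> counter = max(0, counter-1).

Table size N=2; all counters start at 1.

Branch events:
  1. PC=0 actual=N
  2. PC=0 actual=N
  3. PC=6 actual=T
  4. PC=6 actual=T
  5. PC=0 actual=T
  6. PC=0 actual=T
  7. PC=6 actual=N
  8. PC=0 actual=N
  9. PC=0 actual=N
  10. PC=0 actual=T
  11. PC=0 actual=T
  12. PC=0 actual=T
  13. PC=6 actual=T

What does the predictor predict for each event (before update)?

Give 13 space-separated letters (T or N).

Ev 1: PC=0 idx=0 pred=N actual=N -> ctr[0]=0
Ev 2: PC=0 idx=0 pred=N actual=N -> ctr[0]=0
Ev 3: PC=6 idx=0 pred=N actual=T -> ctr[0]=1
Ev 4: PC=6 idx=0 pred=N actual=T -> ctr[0]=2
Ev 5: PC=0 idx=0 pred=T actual=T -> ctr[0]=3
Ev 6: PC=0 idx=0 pred=T actual=T -> ctr[0]=3
Ev 7: PC=6 idx=0 pred=T actual=N -> ctr[0]=2
Ev 8: PC=0 idx=0 pred=T actual=N -> ctr[0]=1
Ev 9: PC=0 idx=0 pred=N actual=N -> ctr[0]=0
Ev 10: PC=0 idx=0 pred=N actual=T -> ctr[0]=1
Ev 11: PC=0 idx=0 pred=N actual=T -> ctr[0]=2
Ev 12: PC=0 idx=0 pred=T actual=T -> ctr[0]=3
Ev 13: PC=6 idx=0 pred=T actual=T -> ctr[0]=3

Answer: N N N N T T T T N N N T T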